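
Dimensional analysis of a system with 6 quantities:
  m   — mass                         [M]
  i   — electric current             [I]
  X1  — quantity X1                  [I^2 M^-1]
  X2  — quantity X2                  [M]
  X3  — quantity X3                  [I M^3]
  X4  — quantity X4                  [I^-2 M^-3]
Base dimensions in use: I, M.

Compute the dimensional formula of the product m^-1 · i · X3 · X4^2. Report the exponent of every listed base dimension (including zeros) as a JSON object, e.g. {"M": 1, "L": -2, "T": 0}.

Dimensional matrix (I×M by m×i×X1×X2×X3×X4):
  I: [ 0  1  2  0  1 -2]
  M: [ 1  0 -1  1  3 -3]
  [I]: (-1)·0+(1)·1+(1)·1+(2)·-2 = -2
  [M]: (-1)·1+(1)·0+(1)·3+(2)·-3 = -4
⇒ I^-2 M^-4

{"I": -2, "M": -4}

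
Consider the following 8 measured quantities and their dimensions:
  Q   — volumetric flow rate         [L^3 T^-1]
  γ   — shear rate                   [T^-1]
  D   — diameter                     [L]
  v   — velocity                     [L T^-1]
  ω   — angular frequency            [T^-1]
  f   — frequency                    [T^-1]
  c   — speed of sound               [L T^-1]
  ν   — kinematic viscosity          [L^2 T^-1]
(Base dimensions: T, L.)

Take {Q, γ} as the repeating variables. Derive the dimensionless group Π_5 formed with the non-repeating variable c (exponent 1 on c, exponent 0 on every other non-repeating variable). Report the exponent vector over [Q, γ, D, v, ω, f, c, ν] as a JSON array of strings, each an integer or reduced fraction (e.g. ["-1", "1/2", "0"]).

Dimensional matrix (T×L by Q×γ×D×v×ω×f×c×ν):
  T: [-1 -1  0 -1 -1 -1 -1 -1]
  L: [ 3  0  1  1  0  0  1  2]
Echelon form has 2 nonzero rows (pivots: Q,γ)
Repeat: Q,γ; free: D,v,ω,f,c,ν
RREF:
  r0: [   1    0  1/3  1/3    0    0  1/3  2/3]
  r1: [   0    1 -1/3  2/3    1    1  2/3  1/3]
Fix exponent of c at 1, D at 0, v at 0, ω at 0, f at 0, ν at 0; solve each RREF row for its pivot's exponent:
  r0: exp(Q) + (1/3)·1 = 0 ⇒ exp(Q) = -1/3
  r1: exp(γ) + (2/3)·1 = 0 ⇒ exp(γ) = -2/3
Π_5 = Q^(-1/3) · γ^(-2/3) · c

["-1/3", "-2/3", "0", "0", "0", "0", "1", "0"]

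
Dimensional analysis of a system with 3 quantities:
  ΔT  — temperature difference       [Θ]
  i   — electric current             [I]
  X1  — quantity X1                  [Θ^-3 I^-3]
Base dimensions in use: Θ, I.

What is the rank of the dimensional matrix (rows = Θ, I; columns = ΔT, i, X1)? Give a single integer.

2

Exponent matrix [Θ,I] × [ΔT,i,X1]:
  Θ: [ 1  0 -3]
  I: [ 0  1 -3]
RREF → pivots at {ΔT,i} ⇒ r = 2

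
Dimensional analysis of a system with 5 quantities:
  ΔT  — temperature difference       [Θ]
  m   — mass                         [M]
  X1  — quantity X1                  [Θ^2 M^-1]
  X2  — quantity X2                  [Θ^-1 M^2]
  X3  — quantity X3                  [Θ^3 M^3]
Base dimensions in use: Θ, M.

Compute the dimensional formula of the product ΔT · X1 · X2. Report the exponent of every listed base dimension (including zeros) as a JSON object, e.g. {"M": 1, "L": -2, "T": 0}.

{"Θ": 2, "M": 1}

Write exponents as rows Θ,M / cols ΔT,m,X1,X2,X3:
  Θ: [ 1  0  2 -1  3]
  M: [ 0  1 -1  2  3]
  [Θ]: (1)·1+(1)·2+(1)·-1 = 2
  [M]: (1)·0+(1)·-1+(1)·2 = 1
⇒ Θ^2 M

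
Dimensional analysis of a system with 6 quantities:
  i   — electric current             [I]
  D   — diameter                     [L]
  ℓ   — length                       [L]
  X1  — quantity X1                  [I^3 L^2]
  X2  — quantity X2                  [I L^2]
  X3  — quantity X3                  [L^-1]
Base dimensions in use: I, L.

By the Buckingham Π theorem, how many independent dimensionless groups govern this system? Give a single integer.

4

Exponent matrix [I,L] × [i,D,ℓ,X1,X2,X3]:
  I: [ 1  0  0  3  1  0]
  L: [ 0  1  1  2  2 -1]
Echelon form has 2 nonzero rows (pivots: i,D)
Π count = n − r = 6 − 2 = 4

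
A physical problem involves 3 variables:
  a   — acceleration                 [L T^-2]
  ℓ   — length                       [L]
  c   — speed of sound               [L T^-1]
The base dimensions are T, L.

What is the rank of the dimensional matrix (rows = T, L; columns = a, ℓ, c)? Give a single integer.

2

Exponent matrix [T,L] × [a,ℓ,c]:
  T: [-2  0 -1]
  L: [ 1  1  1]
Echelon form has 2 nonzero rows (pivots: a,ℓ)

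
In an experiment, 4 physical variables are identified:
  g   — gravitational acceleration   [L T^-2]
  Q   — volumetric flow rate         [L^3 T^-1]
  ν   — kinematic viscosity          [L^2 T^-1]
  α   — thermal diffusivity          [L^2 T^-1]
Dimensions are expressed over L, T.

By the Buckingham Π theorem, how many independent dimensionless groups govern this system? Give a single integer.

Exponent matrix [L,T] × [g,Q,ν,α]:
  L: [ 1  3  2  2]
  T: [-2 -1 -1 -1]
RREF → pivots at {g,Q} ⇒ r = 2
Π count = n − r = 4 − 2 = 2

2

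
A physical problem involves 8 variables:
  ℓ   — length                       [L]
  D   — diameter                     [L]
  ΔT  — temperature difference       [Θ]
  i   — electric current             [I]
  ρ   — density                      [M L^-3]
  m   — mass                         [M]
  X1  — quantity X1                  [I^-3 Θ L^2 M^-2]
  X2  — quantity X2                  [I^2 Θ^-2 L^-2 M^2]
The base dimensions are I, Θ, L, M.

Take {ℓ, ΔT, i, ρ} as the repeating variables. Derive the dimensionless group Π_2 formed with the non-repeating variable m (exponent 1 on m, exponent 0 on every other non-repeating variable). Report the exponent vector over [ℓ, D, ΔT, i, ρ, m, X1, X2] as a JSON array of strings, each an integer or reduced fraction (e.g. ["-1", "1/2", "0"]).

Dimensional matrix (I×Θ×L×M by ℓ×D×ΔT×i×ρ×m×X1×X2):
  I: [ 0  0  0  1  0  0 -3  2]
  Θ: [ 0  0  1  0  0  0  1 -2]
  L: [ 1  1  0  0 -3  0  2 -2]
  M: [ 0  0  0  0  1  1 -2  2]
RREF → pivots at {ℓ,ΔT,i,ρ} ⇒ r = 4
Repeat: ℓ,ΔT,i,ρ; free: D,m,X1,X2
RREF:
  r0: [   1    1    0    0    0    3   -4    4]
  r1: [   0    0    1    0    0    0    1   -2]
  r2: [   0    0    0    1    0    0   -3    2]
  r3: [   0    0    0    0    1    1   -2    2]
Fix exponent of m at 1, D at 0, X1 at 0, X2 at 0; solve each RREF row for its pivot's exponent:
  r0: exp(ℓ) + (3)·1 = 0 ⇒ exp(ℓ) = -3
  r1: exp(ΔT) + (0)·1 = 0 ⇒ exp(ΔT) = 0
  r2: exp(i) + (0)·1 = 0 ⇒ exp(i) = 0
  r3: exp(ρ) + (1)·1 = 0 ⇒ exp(ρ) = -1
Π_2 = ℓ^-3 · ρ^-1 · m

["-3", "0", "0", "0", "-1", "1", "0", "0"]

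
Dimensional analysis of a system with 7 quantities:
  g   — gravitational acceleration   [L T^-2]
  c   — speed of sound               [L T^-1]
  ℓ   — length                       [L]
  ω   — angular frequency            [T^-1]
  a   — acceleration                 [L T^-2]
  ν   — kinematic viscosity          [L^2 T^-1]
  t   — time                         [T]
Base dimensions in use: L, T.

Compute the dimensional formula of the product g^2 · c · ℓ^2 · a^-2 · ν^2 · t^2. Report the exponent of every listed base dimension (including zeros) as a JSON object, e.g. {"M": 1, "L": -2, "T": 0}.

{"L": 7, "T": -1}

Dimensional matrix (L×T by g×c×ℓ×ω×a×ν×t):
  L: [ 1  1  1  0  1  2  0]
  T: [-2 -1  0 -1 -2 -1  1]
  [L]: (2)·1+(1)·1+(2)·1+(-2)·1+(2)·2+(2)·0 = 7
  [T]: (2)·-2+(1)·-1+(2)·0+(-2)·-2+(2)·-1+(2)·1 = -1
⇒ L^7 T^-1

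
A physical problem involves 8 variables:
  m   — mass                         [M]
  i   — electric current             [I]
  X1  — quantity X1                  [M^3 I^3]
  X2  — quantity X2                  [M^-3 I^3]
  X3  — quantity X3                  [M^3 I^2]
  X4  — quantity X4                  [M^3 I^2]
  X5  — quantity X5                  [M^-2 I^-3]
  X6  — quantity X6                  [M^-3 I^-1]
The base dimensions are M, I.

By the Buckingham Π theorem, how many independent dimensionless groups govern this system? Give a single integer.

Exponent matrix [M,I] × [m,i,X1,X2,X3,X4,X5,X6]:
  M: [ 1  0  3 -3  3  3 -2 -3]
  I: [ 0  1  3  3  2  2 -3 -1]
Row reduction gives pivot columns m,i; rank = 2
Π count = n − r = 8 − 2 = 6

6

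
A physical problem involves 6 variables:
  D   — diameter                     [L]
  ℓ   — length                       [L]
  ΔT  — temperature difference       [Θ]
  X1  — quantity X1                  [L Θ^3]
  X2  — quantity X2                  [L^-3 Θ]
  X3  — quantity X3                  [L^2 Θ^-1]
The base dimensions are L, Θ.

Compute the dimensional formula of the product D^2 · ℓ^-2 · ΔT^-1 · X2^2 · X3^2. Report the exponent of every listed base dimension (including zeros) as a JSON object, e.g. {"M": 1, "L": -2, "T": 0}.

Exponent matrix [L,Θ] × [D,ℓ,ΔT,X1,X2,X3]:
  L: [ 1  1  0  1 -3  2]
  Θ: [ 0  0  1  3  1 -1]
  [L]: (2)·1+(-2)·1+(-1)·0+(2)·-3+(2)·2 = -2
  [Θ]: (2)·0+(-2)·0+(-1)·1+(2)·1+(2)·-1 = -1
⇒ L^-2 Θ^-1

{"L": -2, "Θ": -1}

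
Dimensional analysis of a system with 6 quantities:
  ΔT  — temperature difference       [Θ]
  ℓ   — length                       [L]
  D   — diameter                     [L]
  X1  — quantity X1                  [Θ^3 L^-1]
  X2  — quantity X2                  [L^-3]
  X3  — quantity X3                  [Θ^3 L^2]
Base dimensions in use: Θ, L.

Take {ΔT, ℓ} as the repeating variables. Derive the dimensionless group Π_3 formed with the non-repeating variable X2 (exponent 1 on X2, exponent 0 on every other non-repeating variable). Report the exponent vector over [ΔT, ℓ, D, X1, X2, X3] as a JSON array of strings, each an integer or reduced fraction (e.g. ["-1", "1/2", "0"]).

Write exponents as rows Θ,L / cols ΔT,ℓ,D,X1,X2,X3:
  Θ: [ 1  0  0  3  0  3]
  L: [ 0  1  1 -1 -3  2]
RREF → pivots at {ΔT,ℓ} ⇒ r = 2
Pivot set = {ΔT,ℓ}, free = {D,X1,X2,X3}
RREF:
  r0: [   1    0    0    3    0    3]
  r1: [   0    1    1   -1   -3    2]
Fix exponent of X2 at 1, D at 0, X1 at 0, X3 at 0; solve each RREF row for its pivot's exponent:
  r0: exp(ΔT) + (0)·1 = 0 ⇒ exp(ΔT) = 0
  r1: exp(ℓ) + (-3)·1 = 0 ⇒ exp(ℓ) = 3
Π_3 = ℓ^3 · X2

["0", "3", "0", "0", "1", "0"]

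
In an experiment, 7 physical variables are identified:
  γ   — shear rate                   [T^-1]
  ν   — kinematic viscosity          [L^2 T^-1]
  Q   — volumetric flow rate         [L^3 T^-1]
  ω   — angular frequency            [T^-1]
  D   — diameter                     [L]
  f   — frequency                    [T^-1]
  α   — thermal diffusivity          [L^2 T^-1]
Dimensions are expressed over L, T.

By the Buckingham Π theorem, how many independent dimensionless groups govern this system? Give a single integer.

Dimensional matrix (L×T by γ×ν×Q×ω×D×f×α):
  L: [ 0  2  3  0  1  0  2]
  T: [-1 -1 -1 -1  0 -1 -1]
Row reduction gives pivot columns γ,ν; rank = 2
n=7, r=2 ⇒ 5 dimensionless groups

5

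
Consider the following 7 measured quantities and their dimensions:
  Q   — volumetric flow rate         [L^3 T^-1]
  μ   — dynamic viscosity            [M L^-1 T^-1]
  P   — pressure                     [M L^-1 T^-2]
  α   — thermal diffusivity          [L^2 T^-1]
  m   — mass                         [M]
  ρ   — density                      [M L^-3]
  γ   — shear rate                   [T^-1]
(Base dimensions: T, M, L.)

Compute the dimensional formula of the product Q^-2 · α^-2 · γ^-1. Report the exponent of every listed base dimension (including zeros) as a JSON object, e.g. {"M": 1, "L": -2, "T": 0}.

{"T": 5, "M": 0, "L": -10}

Write exponents as rows T,M,L / cols Q,μ,P,α,m,ρ,γ:
  T: [-1 -1 -2 -1  0  0 -1]
  M: [ 0  1  1  0  1  1  0]
  L: [ 3 -1 -1  2  0 -3  0]
  [T]: (-2)·-1+(-2)·-1+(-1)·-1 = 5
  [M]: (-2)·0+(-2)·0+(-1)·0 = 0
  [L]: (-2)·3+(-2)·2+(-1)·0 = -10
⇒ T^5 L^-10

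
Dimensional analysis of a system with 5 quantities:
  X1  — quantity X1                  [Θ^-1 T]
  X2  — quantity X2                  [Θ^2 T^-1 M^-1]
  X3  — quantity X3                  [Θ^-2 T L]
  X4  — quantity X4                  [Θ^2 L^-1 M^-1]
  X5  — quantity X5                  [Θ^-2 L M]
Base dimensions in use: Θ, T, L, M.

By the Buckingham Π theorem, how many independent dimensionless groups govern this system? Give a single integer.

2

Write exponents as rows Θ,T,L,M / cols X1,X2,X3,X4,X5:
  Θ: [-1  2 -2  2 -2]
  T: [ 1 -1  1  0  0]
  L: [ 0  0  1 -1  1]
  M: [ 0 -1  0 -1  1]
RREF → pivots at {X1,X2,X3} ⇒ r = 3
Π count = n − r = 5 − 3 = 2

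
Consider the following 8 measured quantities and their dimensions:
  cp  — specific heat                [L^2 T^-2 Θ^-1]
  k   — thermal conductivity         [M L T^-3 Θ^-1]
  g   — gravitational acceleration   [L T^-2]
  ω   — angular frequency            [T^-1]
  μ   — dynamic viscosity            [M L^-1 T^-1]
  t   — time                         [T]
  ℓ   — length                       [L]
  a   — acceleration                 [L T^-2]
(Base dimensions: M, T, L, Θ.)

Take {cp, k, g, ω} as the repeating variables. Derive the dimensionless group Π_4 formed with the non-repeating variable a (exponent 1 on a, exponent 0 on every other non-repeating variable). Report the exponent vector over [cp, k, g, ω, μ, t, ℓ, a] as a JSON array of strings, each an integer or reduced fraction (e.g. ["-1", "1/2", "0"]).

["0", "0", "-1", "0", "0", "0", "0", "1"]

Exponent matrix [M,T,L,Θ] × [cp,k,g,ω,μ,t,ℓ,a]:
  M: [ 0  1  0  0  1  0  0  0]
  T: [-2 -3 -2 -1 -1  1  0 -2]
  L: [ 2  1  1  0 -1  0  1  1]
  Θ: [-1 -1  0  0  0  0  0  0]
Row reduction gives pivot columns cp,k,g,ω; rank = 4
Pivot set = {cp,k,g,ω}, free = {μ,t,ℓ,a}
RREF:
  r0: [   1    0    0    0   -1    0    0    0]
  r1: [   0    1    0    0    1    0    0    0]
  r2: [   0    0    1    0    0    0    1    1]
  r3: [   0    0    0    1    0   -1   -2    0]
Fix exponent of a at 1, μ at 0, t at 0, ℓ at 0; solve each RREF row for its pivot's exponent:
  r0: exp(cp) + (0)·1 = 0 ⇒ exp(cp) = 0
  r1: exp(k) + (0)·1 = 0 ⇒ exp(k) = 0
  r2: exp(g) + (1)·1 = 0 ⇒ exp(g) = -1
  r3: exp(ω) + (0)·1 = 0 ⇒ exp(ω) = 0
Π_4 = g^-1 · a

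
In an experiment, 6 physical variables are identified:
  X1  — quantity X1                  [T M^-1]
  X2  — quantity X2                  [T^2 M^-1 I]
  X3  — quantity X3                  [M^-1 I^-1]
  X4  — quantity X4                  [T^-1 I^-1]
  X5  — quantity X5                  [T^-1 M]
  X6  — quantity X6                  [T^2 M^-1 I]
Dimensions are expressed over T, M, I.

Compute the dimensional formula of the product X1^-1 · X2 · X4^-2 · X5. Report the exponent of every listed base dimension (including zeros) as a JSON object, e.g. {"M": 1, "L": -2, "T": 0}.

{"T": 2, "M": 1, "I": 3}

Exponent matrix [T,M,I] × [X1,X2,X3,X4,X5,X6]:
  T: [ 1  2  0 -1 -1  2]
  M: [-1 -1 -1  0  1 -1]
  I: [ 0  1 -1 -1  0  1]
  [T]: (-1)·1+(1)·2+(-2)·-1+(1)·-1 = 2
  [M]: (-1)·-1+(1)·-1+(-2)·0+(1)·1 = 1
  [I]: (-1)·0+(1)·1+(-2)·-1+(1)·0 = 3
⇒ T^2 M I^3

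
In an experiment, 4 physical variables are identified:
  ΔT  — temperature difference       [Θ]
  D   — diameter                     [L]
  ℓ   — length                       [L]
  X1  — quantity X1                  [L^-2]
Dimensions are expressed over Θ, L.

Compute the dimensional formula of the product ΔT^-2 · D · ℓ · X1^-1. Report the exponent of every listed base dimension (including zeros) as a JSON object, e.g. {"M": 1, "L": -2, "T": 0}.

{"Θ": -2, "L": 4}

Write exponents as rows Θ,L / cols ΔT,D,ℓ,X1:
  Θ: [ 1  0  0  0]
  L: [ 0  1  1 -2]
  [Θ]: (-2)·1+(1)·0+(1)·0+(-1)·0 = -2
  [L]: (-2)·0+(1)·1+(1)·1+(-1)·-2 = 4
⇒ Θ^-2 L^4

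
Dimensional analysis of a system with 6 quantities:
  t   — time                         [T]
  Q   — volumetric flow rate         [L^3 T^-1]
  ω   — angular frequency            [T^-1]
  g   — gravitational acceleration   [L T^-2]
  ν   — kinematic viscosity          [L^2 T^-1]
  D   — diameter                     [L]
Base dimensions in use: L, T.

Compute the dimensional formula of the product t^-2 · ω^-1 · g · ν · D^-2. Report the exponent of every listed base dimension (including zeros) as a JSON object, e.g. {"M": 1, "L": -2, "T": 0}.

Write exponents as rows L,T / cols t,Q,ω,g,ν,D:
  L: [ 0  3  0  1  2  1]
  T: [ 1 -1 -1 -2 -1  0]
  [L]: (-2)·0+(-1)·0+(1)·1+(1)·2+(-2)·1 = 1
  [T]: (-2)·1+(-1)·-1+(1)·-2+(1)·-1+(-2)·0 = -4
⇒ L T^-4

{"L": 1, "T": -4}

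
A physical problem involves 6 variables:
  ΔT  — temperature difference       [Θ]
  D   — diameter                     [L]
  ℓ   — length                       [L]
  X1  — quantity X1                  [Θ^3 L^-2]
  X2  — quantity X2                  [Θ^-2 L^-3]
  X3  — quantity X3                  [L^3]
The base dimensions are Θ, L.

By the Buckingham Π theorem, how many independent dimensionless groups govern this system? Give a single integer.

4

Dimensional matrix (Θ×L by ΔT×D×ℓ×X1×X2×X3):
  Θ: [ 1  0  0  3 -2  0]
  L: [ 0  1  1 -2 -3  3]
RREF → pivots at {ΔT,D} ⇒ r = 2
n=6, r=2 ⇒ 4 dimensionless groups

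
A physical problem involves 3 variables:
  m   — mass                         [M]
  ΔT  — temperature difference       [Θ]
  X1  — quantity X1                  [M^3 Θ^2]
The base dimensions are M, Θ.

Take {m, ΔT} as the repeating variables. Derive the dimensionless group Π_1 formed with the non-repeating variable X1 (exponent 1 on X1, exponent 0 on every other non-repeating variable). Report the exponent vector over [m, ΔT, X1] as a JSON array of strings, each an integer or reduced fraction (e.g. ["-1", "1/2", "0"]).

["-3", "-2", "1"]

Write exponents as rows M,Θ / cols m,ΔT,X1:
  M: [ 1  0  3]
  Θ: [ 0  1  2]
Echelon form has 2 nonzero rows (pivots: m,ΔT)
Pivot set = {m,ΔT}, free = {X1}
RREF:
  r0: [   1    0    3]
  r1: [   0    1    2]
Fix exponent of X1 at 1; solve each RREF row for its pivot's exponent:
  r0: exp(m) + (3)·1 = 0 ⇒ exp(m) = -3
  r1: exp(ΔT) + (2)·1 = 0 ⇒ exp(ΔT) = -2
Π_1 = m^-3 · ΔT^-2 · X1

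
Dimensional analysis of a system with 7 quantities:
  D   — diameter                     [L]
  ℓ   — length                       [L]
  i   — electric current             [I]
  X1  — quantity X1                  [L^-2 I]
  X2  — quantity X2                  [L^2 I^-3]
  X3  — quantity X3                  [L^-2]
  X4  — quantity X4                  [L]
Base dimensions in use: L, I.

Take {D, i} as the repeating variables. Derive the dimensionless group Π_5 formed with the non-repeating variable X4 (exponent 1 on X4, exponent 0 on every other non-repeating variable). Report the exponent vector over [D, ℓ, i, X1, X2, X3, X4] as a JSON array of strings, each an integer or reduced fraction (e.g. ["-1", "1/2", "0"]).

["-1", "0", "0", "0", "0", "0", "1"]

Write exponents as rows L,I / cols D,ℓ,i,X1,X2,X3,X4:
  L: [ 1  1  0 -2  2 -2  1]
  I: [ 0  0  1  1 -3  0  0]
RREF → pivots at {D,i} ⇒ r = 2
Repeat: D,i; free: ℓ,X1,X2,X3,X4
RREF:
  r0: [   1    1    0   -2    2   -2    1]
  r1: [   0    0    1    1   -3    0    0]
Fix exponent of X4 at 1, ℓ at 0, X1 at 0, X2 at 0, X3 at 0; solve each RREF row for its pivot's exponent:
  r0: exp(D) + (1)·1 = 0 ⇒ exp(D) = -1
  r1: exp(i) + (0)·1 = 0 ⇒ exp(i) = 0
Π_5 = D^-1 · X4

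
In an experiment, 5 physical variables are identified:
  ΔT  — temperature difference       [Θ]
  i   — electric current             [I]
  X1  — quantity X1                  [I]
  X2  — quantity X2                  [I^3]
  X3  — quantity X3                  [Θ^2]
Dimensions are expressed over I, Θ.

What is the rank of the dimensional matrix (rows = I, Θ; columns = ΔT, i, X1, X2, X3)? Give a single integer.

2

Write exponents as rows I,Θ / cols ΔT,i,X1,X2,X3:
  I: [ 0  1  1  3  0]
  Θ: [ 1  0  0  0  2]
Row reduction gives pivot columns ΔT,i; rank = 2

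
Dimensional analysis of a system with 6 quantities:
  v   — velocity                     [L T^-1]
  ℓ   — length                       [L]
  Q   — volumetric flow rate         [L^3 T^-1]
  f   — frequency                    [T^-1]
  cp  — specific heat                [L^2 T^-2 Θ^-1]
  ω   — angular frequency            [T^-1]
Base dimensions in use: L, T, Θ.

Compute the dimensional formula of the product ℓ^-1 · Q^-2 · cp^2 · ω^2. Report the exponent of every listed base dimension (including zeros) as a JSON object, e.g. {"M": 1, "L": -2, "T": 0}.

{"L": -3, "T": -4, "Θ": -2}

Dimensional matrix (L×T×Θ by v×ℓ×Q×f×cp×ω):
  L: [ 1  1  3  0  2  0]
  T: [-1  0 -1 -1 -2 -1]
  Θ: [ 0  0  0  0 -1  0]
  [L]: (-1)·1+(-2)·3+(2)·2+(2)·0 = -3
  [T]: (-1)·0+(-2)·-1+(2)·-2+(2)·-1 = -4
  [Θ]: (-1)·0+(-2)·0+(2)·-1+(2)·0 = -2
⇒ L^-3 T^-4 Θ^-2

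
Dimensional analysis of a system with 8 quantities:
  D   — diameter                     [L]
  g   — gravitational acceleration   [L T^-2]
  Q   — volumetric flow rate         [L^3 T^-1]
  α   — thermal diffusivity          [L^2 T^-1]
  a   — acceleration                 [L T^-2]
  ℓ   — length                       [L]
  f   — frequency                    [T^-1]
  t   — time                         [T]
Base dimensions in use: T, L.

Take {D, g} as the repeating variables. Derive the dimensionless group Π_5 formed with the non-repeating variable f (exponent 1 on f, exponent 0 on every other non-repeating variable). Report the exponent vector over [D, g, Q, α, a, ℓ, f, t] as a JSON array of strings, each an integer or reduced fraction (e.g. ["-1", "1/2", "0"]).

Exponent matrix [T,L] × [D,g,Q,α,a,ℓ,f,t]:
  T: [ 0 -2 -1 -1 -2  0 -1  1]
  L: [ 1  1  3  2  1  1  0  0]
Row reduction gives pivot columns D,g; rank = 2
Pivot set = {D,g}, free = {Q,α,a,ℓ,f,t}
RREF:
  r0: [   1    0  5/2  3/2    0    1 -1/2  1/2]
  r1: [   0    1  1/2  1/2    1    0  1/2 -1/2]
Fix exponent of f at 1, Q at 0, α at 0, a at 0, ℓ at 0, t at 0; solve each RREF row for its pivot's exponent:
  r0: exp(D) + (-1/2)·1 = 0 ⇒ exp(D) = 1/2
  r1: exp(g) + (1/2)·1 = 0 ⇒ exp(g) = -1/2
Π_5 = D^(1/2) · g^(-1/2) · f

["1/2", "-1/2", "0", "0", "0", "0", "1", "0"]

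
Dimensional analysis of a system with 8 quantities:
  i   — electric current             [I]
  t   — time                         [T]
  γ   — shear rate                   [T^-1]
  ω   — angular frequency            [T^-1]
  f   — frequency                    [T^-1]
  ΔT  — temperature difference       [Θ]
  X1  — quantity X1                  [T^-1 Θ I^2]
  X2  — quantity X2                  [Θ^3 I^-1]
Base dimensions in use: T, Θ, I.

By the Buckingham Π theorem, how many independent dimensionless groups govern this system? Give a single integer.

5

Dimensional matrix (T×Θ×I by i×t×γ×ω×f×ΔT×X1×X2):
  T: [ 0  1 -1 -1 -1  0 -1  0]
  Θ: [ 0  0  0  0  0  1  1  3]
  I: [ 1  0  0  0  0  0  2 -1]
Row reduction gives pivot columns i,t,ΔT; rank = 3
n=8, r=3 ⇒ 5 dimensionless groups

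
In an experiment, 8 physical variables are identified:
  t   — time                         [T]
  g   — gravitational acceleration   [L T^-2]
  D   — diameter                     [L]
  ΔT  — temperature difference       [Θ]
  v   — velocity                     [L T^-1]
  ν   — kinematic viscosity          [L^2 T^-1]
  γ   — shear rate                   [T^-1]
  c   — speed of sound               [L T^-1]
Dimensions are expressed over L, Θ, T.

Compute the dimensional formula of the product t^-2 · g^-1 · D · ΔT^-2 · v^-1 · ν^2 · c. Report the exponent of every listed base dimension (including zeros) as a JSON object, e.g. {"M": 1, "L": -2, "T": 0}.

{"L": 4, "Θ": -2, "T": -2}

Write exponents as rows L,Θ,T / cols t,g,D,ΔT,v,ν,γ,c:
  L: [ 0  1  1  0  1  2  0  1]
  Θ: [ 0  0  0  1  0  0  0  0]
  T: [ 1 -2  0  0 -1 -1 -1 -1]
  [L]: (-2)·0+(-1)·1+(1)·1+(-2)·0+(-1)·1+(2)·2+(1)·1 = 4
  [Θ]: (-2)·0+(-1)·0+(1)·0+(-2)·1+(-1)·0+(2)·0+(1)·0 = -2
  [T]: (-2)·1+(-1)·-2+(1)·0+(-2)·0+(-1)·-1+(2)·-1+(1)·-1 = -2
⇒ L^4 Θ^-2 T^-2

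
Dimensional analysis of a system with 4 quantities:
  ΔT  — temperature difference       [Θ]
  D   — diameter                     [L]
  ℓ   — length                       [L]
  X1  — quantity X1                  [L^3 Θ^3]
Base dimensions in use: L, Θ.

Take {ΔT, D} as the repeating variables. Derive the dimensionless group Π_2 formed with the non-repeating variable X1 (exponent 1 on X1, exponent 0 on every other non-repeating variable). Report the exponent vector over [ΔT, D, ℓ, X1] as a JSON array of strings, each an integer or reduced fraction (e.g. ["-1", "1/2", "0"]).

Write exponents as rows L,Θ / cols ΔT,D,ℓ,X1:
  L: [ 0  1  1  3]
  Θ: [ 1  0  0  3]
Row reduction gives pivot columns ΔT,D; rank = 2
Pivot set = {ΔT,D}, free = {ℓ,X1}
RREF:
  r0: [   1    0    0    3]
  r1: [   0    1    1    3]
Fix exponent of X1 at 1, ℓ at 0; solve each RREF row for its pivot's exponent:
  r0: exp(ΔT) + (3)·1 = 0 ⇒ exp(ΔT) = -3
  r1: exp(D) + (3)·1 = 0 ⇒ exp(D) = -3
Π_2 = ΔT^-3 · D^-3 · X1

["-3", "-3", "0", "1"]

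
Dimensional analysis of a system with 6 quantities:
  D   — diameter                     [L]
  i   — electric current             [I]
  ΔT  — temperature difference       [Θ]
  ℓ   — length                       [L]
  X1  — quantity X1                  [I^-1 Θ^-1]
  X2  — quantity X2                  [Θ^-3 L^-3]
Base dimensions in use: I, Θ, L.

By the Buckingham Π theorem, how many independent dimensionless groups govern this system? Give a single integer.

3

Write exponents as rows I,Θ,L / cols D,i,ΔT,ℓ,X1,X2:
  I: [ 0  1  0  0 -1  0]
  Θ: [ 0  0  1  0 -1 -3]
  L: [ 1  0  0  1  0 -3]
Row reduction gives pivot columns D,i,ΔT; rank = 3
n=6, r=3 ⇒ 3 dimensionless groups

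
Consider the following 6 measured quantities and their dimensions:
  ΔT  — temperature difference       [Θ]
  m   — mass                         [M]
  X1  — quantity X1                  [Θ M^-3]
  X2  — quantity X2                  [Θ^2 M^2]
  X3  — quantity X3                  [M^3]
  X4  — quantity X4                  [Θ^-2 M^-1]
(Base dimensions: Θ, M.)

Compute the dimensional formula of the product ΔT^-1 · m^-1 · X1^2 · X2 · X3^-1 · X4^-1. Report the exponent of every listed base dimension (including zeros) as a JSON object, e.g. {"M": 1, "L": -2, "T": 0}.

{"Θ": 5, "M": -7}

Exponent matrix [Θ,M] × [ΔT,m,X1,X2,X3,X4]:
  Θ: [ 1  0  1  2  0 -2]
  M: [ 0  1 -3  2  3 -1]
  [Θ]: (-1)·1+(-1)·0+(2)·1+(1)·2+(-1)·0+(-1)·-2 = 5
  [M]: (-1)·0+(-1)·1+(2)·-3+(1)·2+(-1)·3+(-1)·-1 = -7
⇒ Θ^5 M^-7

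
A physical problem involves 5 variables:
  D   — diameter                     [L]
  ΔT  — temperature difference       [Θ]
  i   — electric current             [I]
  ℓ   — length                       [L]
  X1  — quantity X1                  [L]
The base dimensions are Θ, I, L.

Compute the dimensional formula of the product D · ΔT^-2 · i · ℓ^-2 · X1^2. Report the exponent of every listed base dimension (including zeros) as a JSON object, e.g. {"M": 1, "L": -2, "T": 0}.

Exponent matrix [Θ,I,L] × [D,ΔT,i,ℓ,X1]:
  Θ: [ 0  1  0  0  0]
  I: [ 0  0  1  0  0]
  L: [ 1  0  0  1  1]
  [Θ]: (1)·0+(-2)·1+(1)·0+(-2)·0+(2)·0 = -2
  [I]: (1)·0+(-2)·0+(1)·1+(-2)·0+(2)·0 = 1
  [L]: (1)·1+(-2)·0+(1)·0+(-2)·1+(2)·1 = 1
⇒ Θ^-2 I L

{"Θ": -2, "I": 1, "L": 1}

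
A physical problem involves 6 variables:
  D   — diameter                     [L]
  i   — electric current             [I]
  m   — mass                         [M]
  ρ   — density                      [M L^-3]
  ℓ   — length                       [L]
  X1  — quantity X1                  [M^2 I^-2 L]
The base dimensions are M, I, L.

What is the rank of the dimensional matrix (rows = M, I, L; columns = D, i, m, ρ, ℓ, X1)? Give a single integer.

Exponent matrix [M,I,L] × [D,i,m,ρ,ℓ,X1]:
  M: [ 0  0  1  1  0  2]
  I: [ 0  1  0  0  0 -2]
  L: [ 1  0  0 -3  1  1]
Row reduction gives pivot columns D,i,m; rank = 3

3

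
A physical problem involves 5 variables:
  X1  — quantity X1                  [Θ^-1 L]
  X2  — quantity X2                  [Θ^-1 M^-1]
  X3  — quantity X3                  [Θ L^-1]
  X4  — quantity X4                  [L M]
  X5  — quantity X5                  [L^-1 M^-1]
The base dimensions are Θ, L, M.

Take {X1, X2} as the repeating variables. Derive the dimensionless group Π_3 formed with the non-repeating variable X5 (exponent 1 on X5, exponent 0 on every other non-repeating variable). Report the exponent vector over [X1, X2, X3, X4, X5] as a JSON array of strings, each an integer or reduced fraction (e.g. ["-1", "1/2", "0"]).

Exponent matrix [Θ,L,M] × [X1,X2,X3,X4,X5]:
  Θ: [-1 -1  1  0  0]
  L: [ 1  0 -1  1 -1]
  M: [ 0 -1  0  1 -1]
Row reduction gives pivot columns X1,X2; rank = 2
Repeat: X1,X2; free: X3,X4,X5
RREF:
  r0: [   1    0   -1    1   -1]
  r1: [   0    1    0   -1    1]
  r2: [   0    0    0    0    0]
Fix exponent of X5 at 1, X3 at 0, X4 at 0; solve each RREF row for its pivot's exponent:
  r0: exp(X1) + (-1)·1 = 0 ⇒ exp(X1) = 1
  r1: exp(X2) + (1)·1 = 0 ⇒ exp(X2) = -1
Π_3 = X1 · X2^-1 · X5

["1", "-1", "0", "0", "1"]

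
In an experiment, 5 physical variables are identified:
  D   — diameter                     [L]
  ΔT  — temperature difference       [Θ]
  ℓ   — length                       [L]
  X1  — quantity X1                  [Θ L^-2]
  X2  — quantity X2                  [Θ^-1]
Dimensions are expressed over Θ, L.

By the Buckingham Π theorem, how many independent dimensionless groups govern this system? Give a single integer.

3

Dimensional matrix (Θ×L by D×ΔT×ℓ×X1×X2):
  Θ: [ 0  1  0  1 -1]
  L: [ 1  0  1 -2  0]
Row reduction gives pivot columns D,ΔT; rank = 2
5 vars − rank 2 = 3 Π groups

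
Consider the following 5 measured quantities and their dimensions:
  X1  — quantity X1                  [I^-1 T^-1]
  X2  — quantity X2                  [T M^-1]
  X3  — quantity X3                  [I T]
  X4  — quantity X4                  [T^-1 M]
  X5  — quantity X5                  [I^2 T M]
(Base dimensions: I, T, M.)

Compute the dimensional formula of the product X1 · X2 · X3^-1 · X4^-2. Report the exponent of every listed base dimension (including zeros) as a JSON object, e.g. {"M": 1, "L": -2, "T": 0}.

Dimensional matrix (I×T×M by X1×X2×X3×X4×X5):
  I: [-1  0  1  0  2]
  T: [-1  1  1 -1  1]
  M: [ 0 -1  0  1  1]
  [I]: (1)·-1+(1)·0+(-1)·1+(-2)·0 = -2
  [T]: (1)·-1+(1)·1+(-1)·1+(-2)·-1 = 1
  [M]: (1)·0+(1)·-1+(-1)·0+(-2)·1 = -3
⇒ I^-2 T M^-3

{"I": -2, "T": 1, "M": -3}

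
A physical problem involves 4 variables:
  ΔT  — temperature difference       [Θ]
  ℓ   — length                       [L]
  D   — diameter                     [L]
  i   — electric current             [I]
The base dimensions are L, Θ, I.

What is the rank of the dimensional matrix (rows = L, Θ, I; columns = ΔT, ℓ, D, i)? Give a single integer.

3

Write exponents as rows L,Θ,I / cols ΔT,ℓ,D,i:
  L: [ 0  1  1  0]
  Θ: [ 1  0  0  0]
  I: [ 0  0  0  1]
Row reduction gives pivot columns ΔT,ℓ,i; rank = 3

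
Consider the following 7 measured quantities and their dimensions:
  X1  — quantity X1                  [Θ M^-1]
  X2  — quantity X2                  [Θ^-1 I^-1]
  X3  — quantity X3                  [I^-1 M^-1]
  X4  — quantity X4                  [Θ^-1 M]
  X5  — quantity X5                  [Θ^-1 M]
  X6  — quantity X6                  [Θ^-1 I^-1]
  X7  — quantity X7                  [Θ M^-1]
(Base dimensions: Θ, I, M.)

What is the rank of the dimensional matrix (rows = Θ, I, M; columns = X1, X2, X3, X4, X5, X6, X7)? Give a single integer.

2

Dimensional matrix (Θ×I×M by X1×X2×X3×X4×X5×X6×X7):
  Θ: [ 1 -1  0 -1 -1 -1  1]
  I: [ 0 -1 -1  0  0 -1  0]
  M: [-1  0 -1  1  1  0 -1]
RREF → pivots at {X1,X2} ⇒ r = 2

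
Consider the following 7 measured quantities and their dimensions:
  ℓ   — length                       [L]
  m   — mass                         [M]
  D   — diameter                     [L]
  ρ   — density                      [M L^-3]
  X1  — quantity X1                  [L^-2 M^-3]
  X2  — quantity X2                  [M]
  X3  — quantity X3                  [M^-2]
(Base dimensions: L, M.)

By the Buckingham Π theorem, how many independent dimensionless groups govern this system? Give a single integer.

Exponent matrix [L,M] × [ℓ,m,D,ρ,X1,X2,X3]:
  L: [ 1  0  1 -3 -2  0  0]
  M: [ 0  1  0  1 -3  1 -2]
Echelon form has 2 nonzero rows (pivots: ℓ,m)
7 vars − rank 2 = 5 Π groups

5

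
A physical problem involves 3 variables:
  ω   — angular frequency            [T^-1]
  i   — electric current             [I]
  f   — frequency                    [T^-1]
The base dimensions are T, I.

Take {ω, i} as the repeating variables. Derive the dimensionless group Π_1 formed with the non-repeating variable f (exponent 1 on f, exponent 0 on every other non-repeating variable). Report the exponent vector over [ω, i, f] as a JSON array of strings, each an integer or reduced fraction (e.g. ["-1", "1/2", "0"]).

Dimensional matrix (T×I by ω×i×f):
  T: [-1  0 -1]
  I: [ 0  1  0]
Row reduction gives pivot columns ω,i; rank = 2
Pivot set = {ω,i}, free = {f}
RREF:
  r0: [   1    0    1]
  r1: [   0    1    0]
Fix exponent of f at 1; solve each RREF row for its pivot's exponent:
  r0: exp(ω) + (1)·1 = 0 ⇒ exp(ω) = -1
  r1: exp(i) + (0)·1 = 0 ⇒ exp(i) = 0
Π_1 = ω^-1 · f

["-1", "0", "1"]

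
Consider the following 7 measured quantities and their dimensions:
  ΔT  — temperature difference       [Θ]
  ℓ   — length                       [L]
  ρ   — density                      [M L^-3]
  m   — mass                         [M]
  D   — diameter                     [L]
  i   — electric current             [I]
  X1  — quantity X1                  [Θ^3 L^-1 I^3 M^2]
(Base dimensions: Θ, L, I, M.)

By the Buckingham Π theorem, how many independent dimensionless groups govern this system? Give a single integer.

Dimensional matrix (Θ×L×I×M by ΔT×ℓ×ρ×m×D×i×X1):
  Θ: [ 1  0  0  0  0  0  3]
  L: [ 0  1 -3  0  1  0 -1]
  I: [ 0  0  0  0  0  1  3]
  M: [ 0  0  1  1  0  0  2]
Echelon form has 4 nonzero rows (pivots: ΔT,ℓ,ρ,i)
Π count = n − r = 7 − 4 = 3

3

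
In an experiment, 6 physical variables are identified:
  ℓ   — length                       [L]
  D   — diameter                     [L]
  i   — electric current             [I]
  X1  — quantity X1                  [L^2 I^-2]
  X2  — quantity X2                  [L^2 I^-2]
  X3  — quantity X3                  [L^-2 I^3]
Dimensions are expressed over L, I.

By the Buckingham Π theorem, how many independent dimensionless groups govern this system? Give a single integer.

4

Exponent matrix [L,I] × [ℓ,D,i,X1,X2,X3]:
  L: [ 1  1  0  2  2 -2]
  I: [ 0  0  1 -2 -2  3]
Row reduction gives pivot columns ℓ,i; rank = 2
n=6, r=2 ⇒ 4 dimensionless groups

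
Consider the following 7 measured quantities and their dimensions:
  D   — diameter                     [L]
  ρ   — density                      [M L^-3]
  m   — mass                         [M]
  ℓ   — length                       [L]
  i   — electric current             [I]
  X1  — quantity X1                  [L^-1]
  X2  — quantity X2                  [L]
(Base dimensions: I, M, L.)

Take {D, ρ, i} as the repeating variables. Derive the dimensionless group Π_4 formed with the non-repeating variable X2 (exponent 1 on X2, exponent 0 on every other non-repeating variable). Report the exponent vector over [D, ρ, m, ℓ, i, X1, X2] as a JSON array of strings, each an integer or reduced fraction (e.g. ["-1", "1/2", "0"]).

["-1", "0", "0", "0", "0", "0", "1"]

Write exponents as rows I,M,L / cols D,ρ,m,ℓ,i,X1,X2:
  I: [ 0  0  0  0  1  0  0]
  M: [ 0  1  1  0  0  0  0]
  L: [ 1 -3  0  1  0 -1  1]
Echelon form has 3 nonzero rows (pivots: D,ρ,i)
Pivot set = {D,ρ,i}, free = {m,ℓ,X1,X2}
RREF:
  r0: [   1    0    3    1    0   -1    1]
  r1: [   0    1    1    0    0    0    0]
  r2: [   0    0    0    0    1    0    0]
Fix exponent of X2 at 1, m at 0, ℓ at 0, X1 at 0; solve each RREF row for its pivot's exponent:
  r0: exp(D) + (1)·1 = 0 ⇒ exp(D) = -1
  r1: exp(ρ) + (0)·1 = 0 ⇒ exp(ρ) = 0
  r2: exp(i) + (0)·1 = 0 ⇒ exp(i) = 0
Π_4 = D^-1 · X2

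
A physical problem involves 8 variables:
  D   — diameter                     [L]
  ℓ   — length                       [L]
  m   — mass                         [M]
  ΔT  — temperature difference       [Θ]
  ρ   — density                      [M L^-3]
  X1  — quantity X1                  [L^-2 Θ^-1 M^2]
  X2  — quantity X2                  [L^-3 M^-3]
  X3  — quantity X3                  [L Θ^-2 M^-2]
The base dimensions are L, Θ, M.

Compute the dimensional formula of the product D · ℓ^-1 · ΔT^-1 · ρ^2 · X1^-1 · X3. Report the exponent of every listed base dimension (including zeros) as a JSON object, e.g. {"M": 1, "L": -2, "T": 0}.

Dimensional matrix (L×Θ×M by D×ℓ×m×ΔT×ρ×X1×X2×X3):
  L: [ 1  1  0  0 -3 -2 -3  1]
  Θ: [ 0  0  0  1  0 -1  0 -2]
  M: [ 0  0  1  0  1  2 -3 -2]
  [L]: (1)·1+(-1)·1+(-1)·0+(2)·-3+(-1)·-2+(1)·1 = -3
  [Θ]: (1)·0+(-1)·0+(-1)·1+(2)·0+(-1)·-1+(1)·-2 = -2
  [M]: (1)·0+(-1)·0+(-1)·0+(2)·1+(-1)·2+(1)·-2 = -2
⇒ L^-3 Θ^-2 M^-2

{"L": -3, "Θ": -2, "M": -2}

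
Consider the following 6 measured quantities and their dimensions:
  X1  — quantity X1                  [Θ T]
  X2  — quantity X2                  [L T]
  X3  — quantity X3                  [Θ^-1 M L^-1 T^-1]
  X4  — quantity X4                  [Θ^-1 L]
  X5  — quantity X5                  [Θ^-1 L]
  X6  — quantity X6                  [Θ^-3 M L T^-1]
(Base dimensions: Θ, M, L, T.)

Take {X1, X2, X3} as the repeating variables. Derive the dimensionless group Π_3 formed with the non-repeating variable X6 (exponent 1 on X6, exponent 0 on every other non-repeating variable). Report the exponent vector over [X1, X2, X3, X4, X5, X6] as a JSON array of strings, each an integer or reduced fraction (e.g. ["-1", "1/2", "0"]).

["2", "-2", "-1", "0", "0", "1"]

Dimensional matrix (Θ×M×L×T by X1×X2×X3×X4×X5×X6):
  Θ: [ 1  0 -1 -1 -1 -3]
  M: [ 0  0  1  0  0  1]
  L: [ 0  1 -1  1  1  1]
  T: [ 1  1 -1  0  0 -1]
Row reduction gives pivot columns X1,X2,X3; rank = 3
Repeat: X1,X2,X3; free: X4,X5,X6
RREF:
  r0: [   1    0    0   -1   -1   -2]
  r1: [   0    1    0    1    1    2]
  r2: [   0    0    1    0    0    1]
  r3: [   0    0    0    0    0    0]
Fix exponent of X6 at 1, X4 at 0, X5 at 0; solve each RREF row for its pivot's exponent:
  r0: exp(X1) + (-2)·1 = 0 ⇒ exp(X1) = 2
  r1: exp(X2) + (2)·1 = 0 ⇒ exp(X2) = -2
  r2: exp(X3) + (1)·1 = 0 ⇒ exp(X3) = -1
Π_3 = X1^2 · X2^-2 · X3^-1 · X6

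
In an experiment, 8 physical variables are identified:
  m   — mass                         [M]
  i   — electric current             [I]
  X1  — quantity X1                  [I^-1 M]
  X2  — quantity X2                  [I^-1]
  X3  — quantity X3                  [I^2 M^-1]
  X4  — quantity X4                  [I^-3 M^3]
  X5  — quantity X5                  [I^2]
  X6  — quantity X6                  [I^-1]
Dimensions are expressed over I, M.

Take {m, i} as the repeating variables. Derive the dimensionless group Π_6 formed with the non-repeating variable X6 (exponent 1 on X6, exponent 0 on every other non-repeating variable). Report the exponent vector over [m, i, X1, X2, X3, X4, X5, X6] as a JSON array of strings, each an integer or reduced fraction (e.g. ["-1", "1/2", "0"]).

Dimensional matrix (I×M by m×i×X1×X2×X3×X4×X5×X6):
  I: [ 0  1 -1 -1  2 -3  2 -1]
  M: [ 1  0  1  0 -1  3  0  0]
Echelon form has 2 nonzero rows (pivots: m,i)
Repeat: m,i; free: X1,X2,X3,X4,X5,X6
RREF:
  r0: [   1    0    1    0   -1    3    0    0]
  r1: [   0    1   -1   -1    2   -3    2   -1]
Fix exponent of X6 at 1, X1 at 0, X2 at 0, X3 at 0, X4 at 0, X5 at 0; solve each RREF row for its pivot's exponent:
  r0: exp(m) + (0)·1 = 0 ⇒ exp(m) = 0
  r1: exp(i) + (-1)·1 = 0 ⇒ exp(i) = 1
Π_6 = i · X6

["0", "1", "0", "0", "0", "0", "0", "1"]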